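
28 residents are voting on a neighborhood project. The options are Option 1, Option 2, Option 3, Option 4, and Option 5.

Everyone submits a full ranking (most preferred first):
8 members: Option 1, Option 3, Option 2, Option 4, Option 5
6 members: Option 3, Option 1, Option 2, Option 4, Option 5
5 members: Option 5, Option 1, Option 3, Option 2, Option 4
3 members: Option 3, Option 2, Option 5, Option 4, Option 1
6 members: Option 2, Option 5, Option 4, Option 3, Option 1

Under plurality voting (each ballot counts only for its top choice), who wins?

First-place votes: Option 1 8, Option 2 6, Option 3 9, Option 4 0, Option 5 5.

Option 3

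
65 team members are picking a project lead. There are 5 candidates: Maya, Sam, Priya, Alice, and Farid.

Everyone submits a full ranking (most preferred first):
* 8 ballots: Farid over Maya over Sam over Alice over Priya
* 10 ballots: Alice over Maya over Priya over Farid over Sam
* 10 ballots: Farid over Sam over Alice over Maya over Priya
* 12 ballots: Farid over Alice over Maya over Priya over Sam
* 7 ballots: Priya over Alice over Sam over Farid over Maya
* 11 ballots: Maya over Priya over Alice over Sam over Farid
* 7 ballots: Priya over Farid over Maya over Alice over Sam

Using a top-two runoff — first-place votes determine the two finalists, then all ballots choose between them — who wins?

Round 1 first-place votes: Maya 11, Sam 0, Priya 14, Alice 10, Farid 30. Farid and Priya advance.
Runoff: Farid is ranked above Priya on 30 ballots, Priya above Farid on 35.

Priya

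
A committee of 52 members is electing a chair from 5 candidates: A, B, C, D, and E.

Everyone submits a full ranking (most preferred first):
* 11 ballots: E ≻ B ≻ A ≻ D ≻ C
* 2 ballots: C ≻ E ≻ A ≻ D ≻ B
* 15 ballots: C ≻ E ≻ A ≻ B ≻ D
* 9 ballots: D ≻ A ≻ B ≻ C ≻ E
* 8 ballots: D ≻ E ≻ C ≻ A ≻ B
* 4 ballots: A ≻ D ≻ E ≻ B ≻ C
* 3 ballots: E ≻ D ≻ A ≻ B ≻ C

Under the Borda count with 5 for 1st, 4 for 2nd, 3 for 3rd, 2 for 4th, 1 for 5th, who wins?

A: 11×3 + 2×3 + 15×3 + 9×4 + 8×2 + 4×5 + 3×3 = 165
B: 11×4 + 2×1 + 15×2 + 9×3 + 8×1 + 4×2 + 3×2 = 125
C: 11×1 + 2×5 + 15×5 + 9×2 + 8×3 + 4×1 + 3×1 = 145
D: 11×2 + 2×2 + 15×1 + 9×5 + 8×5 + 4×4 + 3×4 = 154
E: 11×5 + 2×4 + 15×4 + 9×1 + 8×4 + 4×3 + 3×5 = 191

E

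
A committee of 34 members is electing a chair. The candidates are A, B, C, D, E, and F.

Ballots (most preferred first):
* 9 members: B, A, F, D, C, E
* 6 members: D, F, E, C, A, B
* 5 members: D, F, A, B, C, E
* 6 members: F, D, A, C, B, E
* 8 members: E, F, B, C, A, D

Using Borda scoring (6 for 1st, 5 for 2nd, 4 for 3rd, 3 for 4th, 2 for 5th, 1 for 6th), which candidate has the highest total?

A: 9×5 + 6×2 + 5×4 + 6×4 + 8×2 = 117
B: 9×6 + 6×1 + 5×3 + 6×2 + 8×4 = 119
C: 9×2 + 6×3 + 5×2 + 6×3 + 8×3 = 88
D: 9×3 + 6×6 + 5×6 + 6×5 + 8×1 = 131
E: 9×1 + 6×4 + 5×1 + 6×1 + 8×6 = 92
F: 9×4 + 6×5 + 5×5 + 6×6 + 8×5 = 167

F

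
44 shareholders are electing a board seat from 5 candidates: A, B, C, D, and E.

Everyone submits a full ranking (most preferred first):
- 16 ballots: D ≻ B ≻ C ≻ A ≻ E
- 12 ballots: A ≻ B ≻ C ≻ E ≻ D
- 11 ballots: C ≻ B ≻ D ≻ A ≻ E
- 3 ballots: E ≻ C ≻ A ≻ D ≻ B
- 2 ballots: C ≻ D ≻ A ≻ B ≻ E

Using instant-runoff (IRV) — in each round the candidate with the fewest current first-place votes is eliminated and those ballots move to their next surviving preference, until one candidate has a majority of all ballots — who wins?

Round 1: A 12, B 0, C 13, D 16, E 3. B eliminated.
Round 2: A 12, C 13, D 16, E 3. E eliminated.
Round 3: A 12, C 16, D 16. A eliminated.
Round 4: C 28, D 16. C has a majority (≥23).

C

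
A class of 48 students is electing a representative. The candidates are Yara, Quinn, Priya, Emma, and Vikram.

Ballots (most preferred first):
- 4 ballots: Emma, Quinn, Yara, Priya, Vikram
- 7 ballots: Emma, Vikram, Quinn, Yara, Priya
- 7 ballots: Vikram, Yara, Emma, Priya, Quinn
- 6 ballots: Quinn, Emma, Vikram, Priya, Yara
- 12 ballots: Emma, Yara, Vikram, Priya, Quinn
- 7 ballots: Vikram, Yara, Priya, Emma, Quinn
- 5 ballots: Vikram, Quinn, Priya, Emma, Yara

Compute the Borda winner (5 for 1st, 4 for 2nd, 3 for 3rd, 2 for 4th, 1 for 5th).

Yara: 4×3 + 7×2 + 7×4 + 6×1 + 12×4 + 7×4 + 5×1 = 141
Quinn: 4×4 + 7×3 + 7×1 + 6×5 + 12×1 + 7×1 + 5×4 = 113
Priya: 4×2 + 7×1 + 7×2 + 6×2 + 12×2 + 7×3 + 5×3 = 101
Emma: 4×5 + 7×5 + 7×3 + 6×4 + 12×5 + 7×2 + 5×2 = 184
Vikram: 4×1 + 7×4 + 7×5 + 6×3 + 12×3 + 7×5 + 5×5 = 181

Emma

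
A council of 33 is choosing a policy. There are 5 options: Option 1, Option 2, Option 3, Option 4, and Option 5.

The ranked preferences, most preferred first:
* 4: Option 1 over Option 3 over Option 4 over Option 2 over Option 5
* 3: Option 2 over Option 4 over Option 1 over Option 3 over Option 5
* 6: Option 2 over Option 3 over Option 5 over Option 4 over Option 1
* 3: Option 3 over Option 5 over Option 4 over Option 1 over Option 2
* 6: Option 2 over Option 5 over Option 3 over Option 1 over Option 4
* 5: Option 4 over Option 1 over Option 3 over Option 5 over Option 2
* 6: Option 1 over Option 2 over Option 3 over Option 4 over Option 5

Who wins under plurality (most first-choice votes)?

Option 2

First-place votes: Option 1 10, Option 2 15, Option 3 3, Option 4 5, Option 5 0.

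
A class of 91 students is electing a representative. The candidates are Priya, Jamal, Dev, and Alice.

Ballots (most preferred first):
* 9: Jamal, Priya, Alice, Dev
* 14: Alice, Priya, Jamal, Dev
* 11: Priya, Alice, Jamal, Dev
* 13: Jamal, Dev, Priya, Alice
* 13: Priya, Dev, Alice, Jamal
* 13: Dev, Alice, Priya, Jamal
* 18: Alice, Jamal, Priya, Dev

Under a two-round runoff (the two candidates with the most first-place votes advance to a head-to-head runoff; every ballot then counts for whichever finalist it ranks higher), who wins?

Priya

Round 1 first-place votes: Priya 24, Jamal 22, Dev 13, Alice 32. Alice and Priya advance.
Runoff: Alice is ranked above Priya on 45 ballots, Priya above Alice on 46.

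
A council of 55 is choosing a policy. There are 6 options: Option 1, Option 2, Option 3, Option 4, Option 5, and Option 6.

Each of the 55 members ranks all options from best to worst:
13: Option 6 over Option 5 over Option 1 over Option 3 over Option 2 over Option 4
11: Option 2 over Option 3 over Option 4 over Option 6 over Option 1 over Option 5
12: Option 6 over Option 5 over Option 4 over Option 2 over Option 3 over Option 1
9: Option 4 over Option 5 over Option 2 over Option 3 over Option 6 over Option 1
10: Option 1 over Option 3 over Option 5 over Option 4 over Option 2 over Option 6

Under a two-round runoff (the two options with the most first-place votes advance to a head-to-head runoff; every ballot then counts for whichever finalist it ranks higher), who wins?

Option 2

Round 1 first-place votes: Option 1 10, Option 2 11, Option 3 0, Option 4 9, Option 5 0, Option 6 25. Option 6 and Option 2 advance.
Runoff: Option 6 is ranked above Option 2 on 25 ballots, Option 2 above Option 6 on 30.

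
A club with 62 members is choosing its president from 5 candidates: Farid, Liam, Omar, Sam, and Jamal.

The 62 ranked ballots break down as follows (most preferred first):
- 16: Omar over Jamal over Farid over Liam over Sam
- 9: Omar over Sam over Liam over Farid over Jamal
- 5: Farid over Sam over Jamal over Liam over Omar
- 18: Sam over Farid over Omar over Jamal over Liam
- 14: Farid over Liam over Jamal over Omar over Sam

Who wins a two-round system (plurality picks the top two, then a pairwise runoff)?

Round 1 first-place votes: Farid 19, Liam 0, Omar 25, Sam 18, Jamal 0. Omar and Farid advance.
Runoff: Omar is ranked above Farid on 25 ballots, Farid above Omar on 37.

Farid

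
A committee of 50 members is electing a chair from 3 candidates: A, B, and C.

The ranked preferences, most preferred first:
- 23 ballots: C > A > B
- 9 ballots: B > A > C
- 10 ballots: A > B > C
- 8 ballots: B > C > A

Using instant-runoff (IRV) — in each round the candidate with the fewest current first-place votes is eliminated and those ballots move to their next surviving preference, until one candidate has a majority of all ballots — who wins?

Round 1: A 10, B 17, C 23. A eliminated.
Round 2: B 27, C 23. B has a majority (≥26).

B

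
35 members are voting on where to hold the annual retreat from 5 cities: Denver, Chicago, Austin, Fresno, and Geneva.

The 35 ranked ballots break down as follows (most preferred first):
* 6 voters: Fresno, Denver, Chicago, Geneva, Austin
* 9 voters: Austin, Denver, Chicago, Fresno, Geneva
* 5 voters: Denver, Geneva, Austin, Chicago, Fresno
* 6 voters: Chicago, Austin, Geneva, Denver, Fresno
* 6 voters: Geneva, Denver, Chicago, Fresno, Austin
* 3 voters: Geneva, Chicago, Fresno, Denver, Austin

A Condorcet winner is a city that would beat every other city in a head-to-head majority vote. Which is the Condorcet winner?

Denver vs Chicago: 26–9
Denver vs Austin: 20–15
Denver vs Fresno: 26–9
Denver vs Geneva: 20–15
Denver beats every other city.

Denver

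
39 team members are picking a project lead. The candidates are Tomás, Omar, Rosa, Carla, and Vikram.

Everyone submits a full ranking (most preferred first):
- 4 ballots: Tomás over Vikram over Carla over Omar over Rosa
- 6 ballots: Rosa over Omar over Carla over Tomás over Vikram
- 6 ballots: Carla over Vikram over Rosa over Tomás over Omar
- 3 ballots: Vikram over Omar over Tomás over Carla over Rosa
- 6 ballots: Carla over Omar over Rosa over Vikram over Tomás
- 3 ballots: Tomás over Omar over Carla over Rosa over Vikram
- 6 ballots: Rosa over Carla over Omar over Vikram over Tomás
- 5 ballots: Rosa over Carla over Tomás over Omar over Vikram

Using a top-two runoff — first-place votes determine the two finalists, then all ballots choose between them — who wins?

Round 1 first-place votes: Tomás 7, Omar 0, Rosa 17, Carla 12, Vikram 3. Rosa and Carla advance.
Runoff: Rosa is ranked above Carla on 17 ballots, Carla above Rosa on 22.

Carla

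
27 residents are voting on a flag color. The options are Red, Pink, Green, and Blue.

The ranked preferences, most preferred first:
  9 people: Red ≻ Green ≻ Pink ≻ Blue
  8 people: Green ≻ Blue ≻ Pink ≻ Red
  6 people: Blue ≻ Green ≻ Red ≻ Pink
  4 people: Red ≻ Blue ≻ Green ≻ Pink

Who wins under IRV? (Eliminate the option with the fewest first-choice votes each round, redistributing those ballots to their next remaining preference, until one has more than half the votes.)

Green

Round 1: Red 13, Pink 0, Green 8, Blue 6. Pink eliminated.
Round 2: Red 13, Green 8, Blue 6. Blue eliminated.
Round 3: Red 13, Green 14. Green has a majority (≥14).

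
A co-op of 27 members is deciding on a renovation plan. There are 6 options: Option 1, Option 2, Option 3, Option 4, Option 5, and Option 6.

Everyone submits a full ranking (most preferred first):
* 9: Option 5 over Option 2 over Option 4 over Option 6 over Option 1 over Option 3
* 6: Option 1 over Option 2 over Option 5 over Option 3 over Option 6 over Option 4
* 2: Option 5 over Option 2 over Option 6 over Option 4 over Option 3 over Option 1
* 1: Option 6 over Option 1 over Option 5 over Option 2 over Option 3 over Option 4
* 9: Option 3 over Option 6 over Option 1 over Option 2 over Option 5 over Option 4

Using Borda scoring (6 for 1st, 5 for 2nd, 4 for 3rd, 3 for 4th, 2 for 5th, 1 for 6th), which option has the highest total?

Option 2

Option 1: 9×2 + 6×6 + 2×1 + 1×5 + 9×4 = 97
Option 2: 9×5 + 6×5 + 2×5 + 1×3 + 9×3 = 115
Option 3: 9×1 + 6×3 + 2×2 + 1×2 + 9×6 = 87
Option 4: 9×4 + 6×1 + 2×3 + 1×1 + 9×1 = 58
Option 5: 9×6 + 6×4 + 2×6 + 1×4 + 9×2 = 112
Option 6: 9×3 + 6×2 + 2×4 + 1×6 + 9×5 = 98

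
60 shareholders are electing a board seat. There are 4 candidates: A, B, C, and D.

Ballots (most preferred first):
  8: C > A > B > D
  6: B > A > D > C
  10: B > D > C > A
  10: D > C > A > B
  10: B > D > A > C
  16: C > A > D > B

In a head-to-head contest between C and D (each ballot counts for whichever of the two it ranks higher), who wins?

D

C is ranked above D on 24 ballots; D above C on 36.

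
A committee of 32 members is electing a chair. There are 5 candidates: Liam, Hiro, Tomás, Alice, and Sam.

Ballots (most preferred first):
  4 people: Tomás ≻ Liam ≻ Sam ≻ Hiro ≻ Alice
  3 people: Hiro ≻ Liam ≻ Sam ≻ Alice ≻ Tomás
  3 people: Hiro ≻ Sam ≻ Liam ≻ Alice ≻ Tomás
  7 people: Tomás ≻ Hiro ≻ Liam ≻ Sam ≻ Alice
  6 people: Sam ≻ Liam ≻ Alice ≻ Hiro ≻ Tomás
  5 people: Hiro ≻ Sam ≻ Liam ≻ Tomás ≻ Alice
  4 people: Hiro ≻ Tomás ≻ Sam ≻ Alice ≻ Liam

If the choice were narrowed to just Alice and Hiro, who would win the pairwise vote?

Hiro

Alice is ranked above Hiro on 6 ballots; Hiro above Alice on 26.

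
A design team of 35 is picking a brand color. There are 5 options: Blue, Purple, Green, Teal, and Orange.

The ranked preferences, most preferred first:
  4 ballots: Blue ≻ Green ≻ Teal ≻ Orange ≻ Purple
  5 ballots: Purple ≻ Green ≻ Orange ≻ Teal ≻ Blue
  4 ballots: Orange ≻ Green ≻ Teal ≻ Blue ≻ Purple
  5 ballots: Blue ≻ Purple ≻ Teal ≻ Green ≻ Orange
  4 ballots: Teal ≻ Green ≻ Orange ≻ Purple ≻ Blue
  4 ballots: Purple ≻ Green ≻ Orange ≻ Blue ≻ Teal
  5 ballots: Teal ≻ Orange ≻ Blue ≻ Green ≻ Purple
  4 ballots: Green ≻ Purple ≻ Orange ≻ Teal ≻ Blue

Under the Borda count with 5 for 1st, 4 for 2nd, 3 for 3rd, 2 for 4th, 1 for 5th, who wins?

Blue: 4×5 + 5×1 + 4×2 + 5×5 + 4×1 + 4×2 + 5×3 + 4×1 = 89
Purple: 4×1 + 5×5 + 4×1 + 5×4 + 4×2 + 4×5 + 5×1 + 4×4 = 102
Green: 4×4 + 5×4 + 4×4 + 5×2 + 4×4 + 4×4 + 5×2 + 4×5 = 124
Teal: 4×3 + 5×2 + 4×3 + 5×3 + 4×5 + 4×1 + 5×5 + 4×2 = 106
Orange: 4×2 + 5×3 + 4×5 + 5×1 + 4×3 + 4×3 + 5×4 + 4×3 = 104

Green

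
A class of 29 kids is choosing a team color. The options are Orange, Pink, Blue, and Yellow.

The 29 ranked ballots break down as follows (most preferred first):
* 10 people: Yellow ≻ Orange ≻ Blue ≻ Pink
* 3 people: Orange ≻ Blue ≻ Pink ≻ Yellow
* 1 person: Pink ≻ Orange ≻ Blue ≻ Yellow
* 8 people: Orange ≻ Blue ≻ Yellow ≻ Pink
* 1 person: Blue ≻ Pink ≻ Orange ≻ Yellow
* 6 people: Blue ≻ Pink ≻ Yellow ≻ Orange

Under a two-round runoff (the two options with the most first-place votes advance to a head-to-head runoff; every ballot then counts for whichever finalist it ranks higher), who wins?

Round 1 first-place votes: Orange 11, Pink 1, Blue 7, Yellow 10. Orange and Yellow advance.
Runoff: Orange is ranked above Yellow on 13 ballots, Yellow above Orange on 16.

Yellow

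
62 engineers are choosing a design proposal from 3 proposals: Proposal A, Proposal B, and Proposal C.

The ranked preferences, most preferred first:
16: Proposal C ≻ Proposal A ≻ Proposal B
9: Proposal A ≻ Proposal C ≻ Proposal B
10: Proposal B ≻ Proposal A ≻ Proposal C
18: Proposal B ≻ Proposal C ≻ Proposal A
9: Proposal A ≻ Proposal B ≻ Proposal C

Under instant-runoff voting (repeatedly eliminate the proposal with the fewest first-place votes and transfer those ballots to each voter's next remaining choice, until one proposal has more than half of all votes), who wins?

Proposal A

Round 1: Proposal A 18, Proposal B 28, Proposal C 16. Proposal C eliminated.
Round 2: Proposal A 34, Proposal B 28. Proposal A has a majority (≥32).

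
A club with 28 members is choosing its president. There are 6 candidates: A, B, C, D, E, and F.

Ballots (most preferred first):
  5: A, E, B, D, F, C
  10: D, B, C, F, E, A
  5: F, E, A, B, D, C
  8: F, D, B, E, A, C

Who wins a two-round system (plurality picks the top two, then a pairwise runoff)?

Round 1 first-place votes: A 5, B 0, C 0, D 10, E 0, F 13. F and D advance.
Runoff: F is ranked above D on 13 ballots, D above F on 15.

D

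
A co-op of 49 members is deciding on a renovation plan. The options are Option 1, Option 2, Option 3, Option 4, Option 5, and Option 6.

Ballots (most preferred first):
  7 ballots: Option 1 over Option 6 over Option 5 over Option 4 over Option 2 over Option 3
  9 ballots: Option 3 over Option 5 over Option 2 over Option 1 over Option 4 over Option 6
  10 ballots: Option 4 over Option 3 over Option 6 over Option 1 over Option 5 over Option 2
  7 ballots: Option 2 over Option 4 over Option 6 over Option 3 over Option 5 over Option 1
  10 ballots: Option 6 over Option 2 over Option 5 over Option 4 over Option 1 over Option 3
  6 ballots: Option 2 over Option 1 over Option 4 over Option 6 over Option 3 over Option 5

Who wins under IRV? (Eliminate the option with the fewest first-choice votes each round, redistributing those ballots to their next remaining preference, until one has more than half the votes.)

Option 6

Round 1: Option 1 7, Option 2 13, Option 3 9, Option 4 10, Option 5 0, Option 6 10. Option 5 eliminated.
Round 2: Option 1 7, Option 2 13, Option 3 9, Option 4 10, Option 6 10. Option 1 eliminated.
Round 3: Option 2 13, Option 3 9, Option 4 10, Option 6 17. Option 3 eliminated.
Round 4: Option 2 22, Option 4 10, Option 6 17. Option 4 eliminated.
Round 5: Option 2 22, Option 6 27. Option 6 has a majority (≥25).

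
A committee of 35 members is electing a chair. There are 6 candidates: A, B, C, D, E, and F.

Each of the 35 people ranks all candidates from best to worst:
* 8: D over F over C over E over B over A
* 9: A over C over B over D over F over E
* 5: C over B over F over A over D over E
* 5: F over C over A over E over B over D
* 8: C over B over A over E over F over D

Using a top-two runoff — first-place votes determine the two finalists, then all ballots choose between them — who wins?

C

Round 1 first-place votes: A 9, B 0, C 13, D 8, E 0, F 5. C and A advance.
Runoff: C is ranked above A on 26 ballots, A above C on 9.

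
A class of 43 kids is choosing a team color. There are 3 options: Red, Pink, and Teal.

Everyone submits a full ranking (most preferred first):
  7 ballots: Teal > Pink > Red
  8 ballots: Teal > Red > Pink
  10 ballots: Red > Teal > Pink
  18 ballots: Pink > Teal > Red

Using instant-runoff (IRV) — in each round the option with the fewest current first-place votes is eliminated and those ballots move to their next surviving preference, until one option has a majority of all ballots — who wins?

Teal

Round 1: Red 10, Pink 18, Teal 15. Red eliminated.
Round 2: Pink 18, Teal 25. Teal has a majority (≥22).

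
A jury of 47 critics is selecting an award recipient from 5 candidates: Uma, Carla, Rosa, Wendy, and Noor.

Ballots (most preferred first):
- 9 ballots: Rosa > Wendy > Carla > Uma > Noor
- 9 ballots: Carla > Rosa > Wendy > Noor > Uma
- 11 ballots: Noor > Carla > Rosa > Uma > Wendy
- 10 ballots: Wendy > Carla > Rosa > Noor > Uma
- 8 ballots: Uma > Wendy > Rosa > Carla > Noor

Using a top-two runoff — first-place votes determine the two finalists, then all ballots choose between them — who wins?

Wendy

Round 1 first-place votes: Uma 8, Carla 9, Rosa 9, Wendy 10, Noor 11. Noor and Wendy advance.
Runoff: Noor is ranked above Wendy on 11 ballots, Wendy above Noor on 36.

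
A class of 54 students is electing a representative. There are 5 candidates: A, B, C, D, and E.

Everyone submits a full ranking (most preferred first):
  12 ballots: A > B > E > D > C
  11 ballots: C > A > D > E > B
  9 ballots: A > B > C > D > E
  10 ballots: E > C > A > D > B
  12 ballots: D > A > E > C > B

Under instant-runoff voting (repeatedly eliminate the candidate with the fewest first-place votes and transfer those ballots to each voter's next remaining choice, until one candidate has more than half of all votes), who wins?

A

Round 1: A 21, B 0, C 11, D 12, E 10. B eliminated.
Round 2: A 21, C 11, D 12, E 10. E eliminated.
Round 3: A 21, C 21, D 12. D eliminated.
Round 4: A 33, C 21. A has a majority (≥28).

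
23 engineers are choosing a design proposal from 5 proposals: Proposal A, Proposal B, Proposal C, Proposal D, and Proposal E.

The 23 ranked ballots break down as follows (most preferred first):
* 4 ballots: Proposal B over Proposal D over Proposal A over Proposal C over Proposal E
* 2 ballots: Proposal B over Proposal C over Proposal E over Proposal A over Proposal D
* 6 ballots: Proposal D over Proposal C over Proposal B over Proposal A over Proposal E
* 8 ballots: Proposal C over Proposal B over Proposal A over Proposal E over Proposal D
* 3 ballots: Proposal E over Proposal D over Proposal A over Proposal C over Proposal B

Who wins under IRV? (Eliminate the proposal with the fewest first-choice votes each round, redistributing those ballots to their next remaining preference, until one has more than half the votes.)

Proposal D

Round 1: Proposal A 0, Proposal B 6, Proposal C 8, Proposal D 6, Proposal E 3. Proposal A eliminated.
Round 2: Proposal B 6, Proposal C 8, Proposal D 6, Proposal E 3. Proposal E eliminated.
Round 3: Proposal B 6, Proposal C 8, Proposal D 9. Proposal B eliminated.
Round 4: Proposal C 10, Proposal D 13. Proposal D has a majority (≥12).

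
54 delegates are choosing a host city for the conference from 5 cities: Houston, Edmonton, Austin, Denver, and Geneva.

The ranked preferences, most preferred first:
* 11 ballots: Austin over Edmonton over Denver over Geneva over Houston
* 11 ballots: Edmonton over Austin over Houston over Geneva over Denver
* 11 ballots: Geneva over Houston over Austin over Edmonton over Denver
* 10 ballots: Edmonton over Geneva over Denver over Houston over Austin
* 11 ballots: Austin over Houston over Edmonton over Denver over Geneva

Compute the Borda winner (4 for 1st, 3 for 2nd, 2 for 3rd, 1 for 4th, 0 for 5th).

Houston: 11×0 + 11×2 + 11×3 + 10×1 + 11×3 = 98
Edmonton: 11×3 + 11×4 + 11×1 + 10×4 + 11×2 = 150
Austin: 11×4 + 11×3 + 11×2 + 10×0 + 11×4 = 143
Denver: 11×2 + 11×0 + 11×0 + 10×2 + 11×1 = 53
Geneva: 11×1 + 11×1 + 11×4 + 10×3 + 11×0 = 96

Edmonton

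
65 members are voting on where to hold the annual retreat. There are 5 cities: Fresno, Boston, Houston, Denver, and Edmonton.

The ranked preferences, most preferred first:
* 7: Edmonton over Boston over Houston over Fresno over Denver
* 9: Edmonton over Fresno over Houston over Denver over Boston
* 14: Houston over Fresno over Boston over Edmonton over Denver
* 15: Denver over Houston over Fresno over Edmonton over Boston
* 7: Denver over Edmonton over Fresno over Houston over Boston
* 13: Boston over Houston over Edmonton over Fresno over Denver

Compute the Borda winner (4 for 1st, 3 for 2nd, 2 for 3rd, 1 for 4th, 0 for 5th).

Houston

Fresno: 7×1 + 9×3 + 14×3 + 15×2 + 7×2 + 13×1 = 133
Boston: 7×3 + 9×0 + 14×2 + 15×0 + 7×0 + 13×4 = 101
Houston: 7×2 + 9×2 + 14×4 + 15×3 + 7×1 + 13×3 = 179
Denver: 7×0 + 9×1 + 14×0 + 15×4 + 7×4 + 13×0 = 97
Edmonton: 7×4 + 9×4 + 14×1 + 15×1 + 7×3 + 13×2 = 140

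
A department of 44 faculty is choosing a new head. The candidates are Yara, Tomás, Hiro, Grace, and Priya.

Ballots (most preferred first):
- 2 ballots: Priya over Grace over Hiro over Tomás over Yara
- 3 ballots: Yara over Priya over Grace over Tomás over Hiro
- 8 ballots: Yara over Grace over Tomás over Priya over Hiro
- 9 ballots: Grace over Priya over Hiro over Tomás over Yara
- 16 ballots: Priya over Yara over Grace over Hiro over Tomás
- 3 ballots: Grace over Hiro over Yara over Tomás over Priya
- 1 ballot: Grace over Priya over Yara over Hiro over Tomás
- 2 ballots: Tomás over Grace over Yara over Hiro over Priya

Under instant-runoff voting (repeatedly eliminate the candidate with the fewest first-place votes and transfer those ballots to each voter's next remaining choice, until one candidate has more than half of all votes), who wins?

Round 1: Yara 11, Tomás 2, Hiro 0, Grace 13, Priya 18. Hiro eliminated.
Round 2: Yara 11, Tomás 2, Grace 13, Priya 18. Tomás eliminated.
Round 3: Yara 11, Grace 15, Priya 18. Yara eliminated.
Round 4: Grace 23, Priya 21. Grace has a majority (≥23).

Grace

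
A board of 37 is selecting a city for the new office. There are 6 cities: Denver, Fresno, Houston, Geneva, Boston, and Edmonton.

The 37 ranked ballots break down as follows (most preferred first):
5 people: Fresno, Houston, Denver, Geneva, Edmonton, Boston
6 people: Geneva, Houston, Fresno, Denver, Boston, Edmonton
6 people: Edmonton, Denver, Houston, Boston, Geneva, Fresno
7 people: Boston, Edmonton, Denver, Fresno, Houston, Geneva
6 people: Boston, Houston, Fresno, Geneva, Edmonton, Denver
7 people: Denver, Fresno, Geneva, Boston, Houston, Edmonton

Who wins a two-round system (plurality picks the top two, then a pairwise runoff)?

Denver

Round 1 first-place votes: Denver 7, Fresno 5, Houston 0, Geneva 6, Boston 13, Edmonton 6. Boston and Denver advance.
Runoff: Boston is ranked above Denver on 13 ballots, Denver above Boston on 24.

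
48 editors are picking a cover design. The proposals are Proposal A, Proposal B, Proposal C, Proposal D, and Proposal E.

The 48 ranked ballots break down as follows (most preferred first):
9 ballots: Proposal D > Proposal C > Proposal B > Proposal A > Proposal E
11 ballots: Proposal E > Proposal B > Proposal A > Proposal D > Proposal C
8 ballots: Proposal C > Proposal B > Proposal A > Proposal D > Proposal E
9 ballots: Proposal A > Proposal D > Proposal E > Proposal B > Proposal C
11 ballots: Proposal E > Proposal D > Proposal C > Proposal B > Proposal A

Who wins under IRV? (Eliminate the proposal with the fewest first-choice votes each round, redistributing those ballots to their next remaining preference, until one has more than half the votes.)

Proposal A

Round 1: Proposal A 9, Proposal B 0, Proposal C 8, Proposal D 9, Proposal E 22. Proposal B eliminated.
Round 2: Proposal A 9, Proposal C 8, Proposal D 9, Proposal E 22. Proposal C eliminated.
Round 3: Proposal A 17, Proposal D 9, Proposal E 22. Proposal D eliminated.
Round 4: Proposal A 26, Proposal E 22. Proposal A has a majority (≥25).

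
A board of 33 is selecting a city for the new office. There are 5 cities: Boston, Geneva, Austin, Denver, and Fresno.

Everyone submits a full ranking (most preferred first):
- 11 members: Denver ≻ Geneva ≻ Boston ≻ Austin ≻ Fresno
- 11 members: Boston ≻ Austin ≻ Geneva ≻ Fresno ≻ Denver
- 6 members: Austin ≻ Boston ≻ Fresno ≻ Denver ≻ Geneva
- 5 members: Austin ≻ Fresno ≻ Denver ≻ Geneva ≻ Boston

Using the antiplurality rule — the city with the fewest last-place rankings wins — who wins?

Austin

Last-place votes: Boston 5, Geneva 6, Austin 0, Denver 11, Fresno 11.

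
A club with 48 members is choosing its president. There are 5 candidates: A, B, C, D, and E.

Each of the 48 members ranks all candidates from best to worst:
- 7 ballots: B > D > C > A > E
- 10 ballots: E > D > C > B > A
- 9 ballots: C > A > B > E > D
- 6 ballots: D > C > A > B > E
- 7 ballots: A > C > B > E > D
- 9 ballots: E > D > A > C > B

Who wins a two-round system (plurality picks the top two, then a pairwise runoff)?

C

Round 1 first-place votes: A 7, B 7, C 9, D 6, E 19. E and C advance.
Runoff: E is ranked above C on 19 ballots, C above E on 29.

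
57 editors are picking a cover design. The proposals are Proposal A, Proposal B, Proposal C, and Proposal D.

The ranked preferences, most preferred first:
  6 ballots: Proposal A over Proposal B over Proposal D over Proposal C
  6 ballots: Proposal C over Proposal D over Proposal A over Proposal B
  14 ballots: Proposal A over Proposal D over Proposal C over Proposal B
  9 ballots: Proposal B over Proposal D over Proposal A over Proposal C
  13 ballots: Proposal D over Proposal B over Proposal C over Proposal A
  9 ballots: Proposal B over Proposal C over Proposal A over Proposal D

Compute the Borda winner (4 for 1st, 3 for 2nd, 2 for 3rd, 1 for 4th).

Proposal A: 6×4 + 6×2 + 14×4 + 9×2 + 13×1 + 9×2 = 141
Proposal B: 6×3 + 6×1 + 14×1 + 9×4 + 13×3 + 9×4 = 149
Proposal C: 6×1 + 6×4 + 14×2 + 9×1 + 13×2 + 9×3 = 120
Proposal D: 6×2 + 6×3 + 14×3 + 9×3 + 13×4 + 9×1 = 160

Proposal D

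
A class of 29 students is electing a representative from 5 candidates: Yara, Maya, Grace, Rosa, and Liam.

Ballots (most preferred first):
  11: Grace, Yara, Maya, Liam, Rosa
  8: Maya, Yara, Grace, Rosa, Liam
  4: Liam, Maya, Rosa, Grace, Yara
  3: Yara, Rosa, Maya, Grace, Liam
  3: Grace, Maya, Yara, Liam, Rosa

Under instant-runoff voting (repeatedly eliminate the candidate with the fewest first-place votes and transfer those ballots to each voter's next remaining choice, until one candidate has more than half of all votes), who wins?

Maya

Round 1: Yara 3, Maya 8, Grace 14, Rosa 0, Liam 4. Rosa eliminated.
Round 2: Yara 3, Maya 8, Grace 14, Liam 4. Yara eliminated.
Round 3: Maya 11, Grace 14, Liam 4. Liam eliminated.
Round 4: Maya 15, Grace 14. Maya has a majority (≥15).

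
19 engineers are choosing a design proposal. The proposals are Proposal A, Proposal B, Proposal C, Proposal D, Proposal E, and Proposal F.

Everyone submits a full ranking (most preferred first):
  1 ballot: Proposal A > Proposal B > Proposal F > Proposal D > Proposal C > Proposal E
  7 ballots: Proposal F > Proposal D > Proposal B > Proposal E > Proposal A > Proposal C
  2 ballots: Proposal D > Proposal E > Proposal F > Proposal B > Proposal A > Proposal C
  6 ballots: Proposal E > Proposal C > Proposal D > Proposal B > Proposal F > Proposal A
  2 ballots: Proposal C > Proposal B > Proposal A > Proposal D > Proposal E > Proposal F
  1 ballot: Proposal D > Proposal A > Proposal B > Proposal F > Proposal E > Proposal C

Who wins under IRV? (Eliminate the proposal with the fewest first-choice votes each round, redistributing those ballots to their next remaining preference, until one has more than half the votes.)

Round 1: Proposal A 1, Proposal B 0, Proposal C 2, Proposal D 3, Proposal E 6, Proposal F 7. Proposal B eliminated.
Round 2: Proposal A 1, Proposal C 2, Proposal D 3, Proposal E 6, Proposal F 7. Proposal A eliminated.
Round 3: Proposal C 2, Proposal D 3, Proposal E 6, Proposal F 8. Proposal C eliminated.
Round 4: Proposal D 5, Proposal E 6, Proposal F 8. Proposal D eliminated.
Round 5: Proposal E 10, Proposal F 9. Proposal E has a majority (≥10).

Proposal E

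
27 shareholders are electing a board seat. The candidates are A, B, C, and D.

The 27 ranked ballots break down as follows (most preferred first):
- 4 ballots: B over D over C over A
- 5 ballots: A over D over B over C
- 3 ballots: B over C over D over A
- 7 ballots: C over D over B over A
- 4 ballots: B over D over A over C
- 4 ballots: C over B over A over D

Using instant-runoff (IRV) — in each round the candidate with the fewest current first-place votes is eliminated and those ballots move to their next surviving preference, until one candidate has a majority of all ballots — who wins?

B

Round 1: A 5, B 11, C 11, D 0. D eliminated.
Round 2: A 5, B 11, C 11. A eliminated.
Round 3: B 16, C 11. B has a majority (≥14).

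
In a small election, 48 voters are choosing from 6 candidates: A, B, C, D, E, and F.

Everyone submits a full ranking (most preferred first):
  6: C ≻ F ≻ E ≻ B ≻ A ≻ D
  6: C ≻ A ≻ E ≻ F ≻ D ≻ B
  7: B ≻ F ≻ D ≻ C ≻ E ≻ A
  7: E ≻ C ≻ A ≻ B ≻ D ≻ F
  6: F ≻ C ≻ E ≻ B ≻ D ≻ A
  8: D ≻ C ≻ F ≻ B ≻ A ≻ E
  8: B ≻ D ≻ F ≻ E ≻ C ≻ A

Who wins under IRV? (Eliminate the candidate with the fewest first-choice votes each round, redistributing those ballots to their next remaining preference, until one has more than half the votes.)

C

Round 1: A 0, B 15, C 12, D 8, E 7, F 6. A eliminated.
Round 2: B 15, C 12, D 8, E 7, F 6. F eliminated.
Round 3: B 15, C 18, D 8, E 7. E eliminated.
Round 4: B 15, C 25, D 8. C has a majority (≥25).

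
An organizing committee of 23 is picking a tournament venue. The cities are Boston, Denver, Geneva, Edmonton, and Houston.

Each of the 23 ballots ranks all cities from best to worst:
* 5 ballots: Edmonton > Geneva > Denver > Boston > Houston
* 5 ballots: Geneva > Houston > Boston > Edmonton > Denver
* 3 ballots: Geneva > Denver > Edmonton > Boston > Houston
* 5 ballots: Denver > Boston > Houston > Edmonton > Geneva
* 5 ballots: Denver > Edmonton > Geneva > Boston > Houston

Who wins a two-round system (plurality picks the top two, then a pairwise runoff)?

Round 1 first-place votes: Boston 0, Denver 10, Geneva 8, Edmonton 5, Houston 0. Denver and Geneva advance.
Runoff: Denver is ranked above Geneva on 10 ballots, Geneva above Denver on 13.

Geneva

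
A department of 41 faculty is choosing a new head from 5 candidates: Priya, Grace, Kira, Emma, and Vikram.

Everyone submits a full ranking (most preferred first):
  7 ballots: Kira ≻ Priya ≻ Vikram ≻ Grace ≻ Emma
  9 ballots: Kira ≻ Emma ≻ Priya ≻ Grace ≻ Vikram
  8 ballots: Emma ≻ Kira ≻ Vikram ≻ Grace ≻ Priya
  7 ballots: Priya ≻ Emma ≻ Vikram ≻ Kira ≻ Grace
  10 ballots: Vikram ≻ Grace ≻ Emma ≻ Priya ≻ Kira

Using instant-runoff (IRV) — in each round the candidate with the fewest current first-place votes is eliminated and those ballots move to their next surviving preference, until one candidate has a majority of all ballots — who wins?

Emma

Round 1: Priya 7, Grace 0, Kira 16, Emma 8, Vikram 10. Grace eliminated.
Round 2: Priya 7, Kira 16, Emma 8, Vikram 10. Priya eliminated.
Round 3: Kira 16, Emma 15, Vikram 10. Vikram eliminated.
Round 4: Kira 16, Emma 25. Emma has a majority (≥21).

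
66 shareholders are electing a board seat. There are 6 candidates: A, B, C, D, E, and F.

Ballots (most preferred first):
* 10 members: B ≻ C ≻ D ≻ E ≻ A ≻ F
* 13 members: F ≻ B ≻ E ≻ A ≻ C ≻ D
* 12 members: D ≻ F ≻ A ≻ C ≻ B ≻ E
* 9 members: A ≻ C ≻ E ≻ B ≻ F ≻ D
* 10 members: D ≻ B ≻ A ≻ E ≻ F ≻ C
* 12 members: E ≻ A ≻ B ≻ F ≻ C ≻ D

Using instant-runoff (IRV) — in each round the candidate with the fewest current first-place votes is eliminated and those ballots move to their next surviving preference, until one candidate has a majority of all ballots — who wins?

Round 1: A 9, B 10, C 0, D 22, E 12, F 13. C eliminated.
Round 2: A 9, B 10, D 22, E 12, F 13. A eliminated.
Round 3: B 10, D 22, E 21, F 13. B eliminated.
Round 4: D 32, E 21, F 13. F eliminated.
Round 5: D 32, E 34. E has a majority (≥34).

E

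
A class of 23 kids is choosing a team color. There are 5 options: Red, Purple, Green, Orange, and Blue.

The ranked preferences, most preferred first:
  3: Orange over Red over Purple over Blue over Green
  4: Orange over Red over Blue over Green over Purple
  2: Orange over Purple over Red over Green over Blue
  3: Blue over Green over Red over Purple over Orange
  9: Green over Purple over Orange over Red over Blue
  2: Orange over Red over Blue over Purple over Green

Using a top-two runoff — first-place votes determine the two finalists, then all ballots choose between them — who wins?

Green

Round 1 first-place votes: Red 0, Purple 0, Green 9, Orange 11, Blue 3. Orange and Green advance.
Runoff: Orange is ranked above Green on 11 ballots, Green above Orange on 12.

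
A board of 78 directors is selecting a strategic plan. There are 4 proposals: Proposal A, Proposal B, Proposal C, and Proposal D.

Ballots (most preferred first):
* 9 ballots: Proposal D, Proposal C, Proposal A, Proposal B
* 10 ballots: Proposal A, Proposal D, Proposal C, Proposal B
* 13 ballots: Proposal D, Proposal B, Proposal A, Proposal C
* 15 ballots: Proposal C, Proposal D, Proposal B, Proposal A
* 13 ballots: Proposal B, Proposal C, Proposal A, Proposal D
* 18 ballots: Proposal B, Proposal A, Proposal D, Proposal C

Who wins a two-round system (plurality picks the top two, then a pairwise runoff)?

Proposal D

Round 1 first-place votes: Proposal A 10, Proposal B 31, Proposal C 15, Proposal D 22. Proposal B and Proposal D advance.
Runoff: Proposal B is ranked above Proposal D on 31 ballots, Proposal D above Proposal B on 47.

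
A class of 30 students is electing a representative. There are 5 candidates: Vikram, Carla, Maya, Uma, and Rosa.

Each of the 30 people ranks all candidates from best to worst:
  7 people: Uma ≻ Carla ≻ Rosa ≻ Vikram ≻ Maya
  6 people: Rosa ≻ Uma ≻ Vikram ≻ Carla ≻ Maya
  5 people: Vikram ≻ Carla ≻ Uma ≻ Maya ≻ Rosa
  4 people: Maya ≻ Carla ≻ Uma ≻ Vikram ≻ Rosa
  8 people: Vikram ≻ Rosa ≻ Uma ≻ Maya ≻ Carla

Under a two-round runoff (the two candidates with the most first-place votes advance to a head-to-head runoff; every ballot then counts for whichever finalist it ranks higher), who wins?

Round 1 first-place votes: Vikram 13, Carla 0, Maya 4, Uma 7, Rosa 6. Vikram and Uma advance.
Runoff: Vikram is ranked above Uma on 13 ballots, Uma above Vikram on 17.

Uma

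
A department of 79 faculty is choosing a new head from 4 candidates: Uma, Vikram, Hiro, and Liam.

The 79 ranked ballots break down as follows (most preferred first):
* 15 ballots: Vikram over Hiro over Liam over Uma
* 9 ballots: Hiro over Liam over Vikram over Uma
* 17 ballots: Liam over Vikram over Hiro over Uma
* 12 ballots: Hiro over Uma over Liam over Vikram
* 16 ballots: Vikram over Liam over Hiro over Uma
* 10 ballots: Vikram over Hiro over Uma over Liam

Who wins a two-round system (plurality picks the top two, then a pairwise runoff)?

Round 1 first-place votes: Uma 0, Vikram 41, Hiro 21, Liam 17. Vikram and Hiro advance.
Runoff: Vikram is ranked above Hiro on 58 ballots, Hiro above Vikram on 21.

Vikram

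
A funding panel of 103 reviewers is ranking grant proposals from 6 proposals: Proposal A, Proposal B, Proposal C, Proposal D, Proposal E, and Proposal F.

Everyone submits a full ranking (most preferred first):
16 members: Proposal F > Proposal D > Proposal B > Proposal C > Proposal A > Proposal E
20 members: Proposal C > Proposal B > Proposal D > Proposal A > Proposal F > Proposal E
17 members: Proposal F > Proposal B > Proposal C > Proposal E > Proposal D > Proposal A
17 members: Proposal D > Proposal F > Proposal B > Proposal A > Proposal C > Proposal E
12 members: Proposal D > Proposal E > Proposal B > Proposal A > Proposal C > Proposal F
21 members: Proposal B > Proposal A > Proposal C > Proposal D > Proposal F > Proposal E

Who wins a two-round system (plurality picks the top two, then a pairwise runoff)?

Round 1 first-place votes: Proposal A 0, Proposal B 21, Proposal C 20, Proposal D 29, Proposal E 0, Proposal F 33. Proposal F and Proposal D advance.
Runoff: Proposal F is ranked above Proposal D on 33 ballots, Proposal D above Proposal F on 70.

Proposal D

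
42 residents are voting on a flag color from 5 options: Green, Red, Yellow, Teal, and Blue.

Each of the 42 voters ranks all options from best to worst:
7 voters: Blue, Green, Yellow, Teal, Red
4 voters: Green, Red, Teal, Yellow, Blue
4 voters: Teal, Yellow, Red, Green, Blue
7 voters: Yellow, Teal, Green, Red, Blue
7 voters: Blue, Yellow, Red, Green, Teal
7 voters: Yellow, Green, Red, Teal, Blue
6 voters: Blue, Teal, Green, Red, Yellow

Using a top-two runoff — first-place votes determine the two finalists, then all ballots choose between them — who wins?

Round 1 first-place votes: Green 4, Red 0, Yellow 14, Teal 4, Blue 20. Blue and Yellow advance.
Runoff: Blue is ranked above Yellow on 20 ballots, Yellow above Blue on 22.

Yellow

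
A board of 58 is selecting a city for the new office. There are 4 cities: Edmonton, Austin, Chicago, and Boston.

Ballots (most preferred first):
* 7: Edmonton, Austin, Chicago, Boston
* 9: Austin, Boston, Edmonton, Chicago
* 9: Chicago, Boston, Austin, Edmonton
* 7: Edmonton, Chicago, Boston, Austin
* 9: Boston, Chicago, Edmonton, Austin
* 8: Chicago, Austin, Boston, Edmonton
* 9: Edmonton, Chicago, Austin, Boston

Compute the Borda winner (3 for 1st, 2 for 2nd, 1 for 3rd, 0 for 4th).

Chicago

Edmonton: 7×3 + 9×1 + 9×0 + 7×3 + 9×1 + 8×0 + 9×3 = 87
Austin: 7×2 + 9×3 + 9×1 + 7×0 + 9×0 + 8×2 + 9×1 = 75
Chicago: 7×1 + 9×0 + 9×3 + 7×2 + 9×2 + 8×3 + 9×2 = 108
Boston: 7×0 + 9×2 + 9×2 + 7×1 + 9×3 + 8×1 + 9×0 = 78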